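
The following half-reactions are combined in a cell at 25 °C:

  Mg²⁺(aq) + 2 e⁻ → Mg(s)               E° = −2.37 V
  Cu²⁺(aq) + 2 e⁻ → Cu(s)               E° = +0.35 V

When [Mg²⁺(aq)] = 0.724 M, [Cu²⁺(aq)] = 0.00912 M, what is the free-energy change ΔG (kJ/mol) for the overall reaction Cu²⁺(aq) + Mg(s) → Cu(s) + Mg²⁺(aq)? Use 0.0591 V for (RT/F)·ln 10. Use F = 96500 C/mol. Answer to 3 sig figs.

With Cu²⁺/Cu reduced at the cathode, E°cell = +0.35 − (−2.37) = +2.72 V and n = 2.
The reaction quotient is [Mg²⁺(aq)] / [Cu²⁺(aq)] = 79.4; by Nernst, E = +2.72 − (0.0591/2)(1.900) = +2.6639 V.
Then ΔG = −nFE = −2 × 96500 × +2.6639 J/mol = −514 kJ/mol.

−514 kJ/mol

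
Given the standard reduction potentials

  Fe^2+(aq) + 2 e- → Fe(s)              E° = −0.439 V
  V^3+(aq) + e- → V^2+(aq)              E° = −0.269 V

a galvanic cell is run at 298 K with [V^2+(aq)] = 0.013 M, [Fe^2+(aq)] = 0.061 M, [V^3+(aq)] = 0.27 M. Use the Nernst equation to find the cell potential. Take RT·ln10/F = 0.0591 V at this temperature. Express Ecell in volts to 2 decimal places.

Since E°(V³⁺/V²⁺) > E°(Fe²⁺/Fe), V³⁺/V²⁺ serves as the cathode.
The standard potential is −0.269 − (−0.439) = +0.170 V and the balanced reaction transfers n = 2 electrons.
Balancing gives 2 V^3+(aq) + Fe(s) → 2 V^2+(aq) + Fe^2+(aq); hence Q = ([V^2+(aq)]^2·[Fe^2+(aq)]) / [V^3+(aq)]^2 = 0.000141 (log Q = −3.850).
E = E° − (0.0591/n)·log Q = +0.170 − (0.0591/2)(−3.850) = +0.28 V.

+0.28 V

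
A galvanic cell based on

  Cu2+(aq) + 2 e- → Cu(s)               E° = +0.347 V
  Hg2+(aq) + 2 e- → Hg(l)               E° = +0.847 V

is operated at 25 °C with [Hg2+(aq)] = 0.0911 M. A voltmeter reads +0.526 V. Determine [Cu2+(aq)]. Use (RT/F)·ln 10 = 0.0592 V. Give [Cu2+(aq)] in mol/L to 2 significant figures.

0.012 M

With Hg²⁺/Hg at the cathode and Cu²⁺/Cu at the anode, E°cell = +0.847 − (+0.347) = +0.500 V (n = 2).
Since E = E° − (0.0592/n)·log Q, log Q = n(E° − E)/0.0592 = −0.878.
For Hg2+(aq) + Cu(s) → Hg(l) + Cu2+(aq), the reaction quotient is Q = [Cu2+(aq)] / [Hg2+(aq)].
Substituting the known concentrations and solving, log [Cu2+(aq)] = −1.918 and [Cu2+(aq)] = 0.012 M.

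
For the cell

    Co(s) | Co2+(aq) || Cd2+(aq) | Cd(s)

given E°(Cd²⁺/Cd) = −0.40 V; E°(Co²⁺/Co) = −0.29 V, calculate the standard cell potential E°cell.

−0.11 V

By convention the left-hand electrode in cell notation is the anode (oxidation) and the right-hand electrode is the cathode (reduction).
E°cell = E°(right) − E°(left) = −0.40 − (−0.29) = −0.11 V.
The negative sign shows that, as written, the cell would require an external voltage to drive the reaction.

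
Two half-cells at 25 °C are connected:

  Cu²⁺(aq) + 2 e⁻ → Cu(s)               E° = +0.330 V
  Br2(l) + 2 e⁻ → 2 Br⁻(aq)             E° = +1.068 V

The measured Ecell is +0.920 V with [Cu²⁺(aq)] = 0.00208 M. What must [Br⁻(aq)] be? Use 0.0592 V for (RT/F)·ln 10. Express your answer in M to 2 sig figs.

The Br₂/Br⁻ couple has the larger reduction potential, so it is the cathode: E°cell = +1.068 − (+0.330) = +0.738 V and n = 2.
From the Nernst equation, log Q = n(E° − E)/0.0592 = 2·(+0.738 − (+0.920))/0.0592 = −6.149.
Balancing electrons gives Br2(l) + Cu(s) → 2 Br⁻(aq) + Cu²⁺(aq); thus Q = [Br⁻(aq)]^2·[Cu²⁺(aq)].
Solving for the unknown gives log [Br⁻(aq)] = −1.734, so [Br⁻(aq)] ≈ 0.018 M.

0.018 M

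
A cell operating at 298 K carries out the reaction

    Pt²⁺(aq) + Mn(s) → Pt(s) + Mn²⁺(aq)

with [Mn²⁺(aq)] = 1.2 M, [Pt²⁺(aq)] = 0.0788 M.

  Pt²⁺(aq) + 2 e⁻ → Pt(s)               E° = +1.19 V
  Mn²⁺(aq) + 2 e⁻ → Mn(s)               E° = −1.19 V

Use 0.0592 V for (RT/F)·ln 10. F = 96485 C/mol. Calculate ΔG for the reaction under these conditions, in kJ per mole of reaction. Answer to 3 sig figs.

−453 kJ/mol

E°cell = +1.19 − (−1.19) = +2.38 V; the balanced reaction transfers n = 2 electrons.
The reaction quotient is [Mn²⁺(aq)] / [Pt²⁺(aq)] = 15.2; by Nernst, E = +2.38 − (0.0592/2)(1.183) = +2.3450 V.
Finally ΔG = −nFE = −(2)(96485 C/mol)(+2.3450 V) = −453 kJ/mol.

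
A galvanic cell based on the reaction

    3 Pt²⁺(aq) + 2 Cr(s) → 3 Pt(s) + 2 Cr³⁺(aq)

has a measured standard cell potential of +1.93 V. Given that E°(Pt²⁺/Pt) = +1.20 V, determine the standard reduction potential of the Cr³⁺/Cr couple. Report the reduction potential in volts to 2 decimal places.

−0.73 V

In the reaction as written the Pt²⁺/Pt couple is reduced (cathode) and Cr³⁺/Cr is oxidized (anode), so E°cell = E°(Pt²⁺/Pt) − E°(Cr³⁺/Cr).
E°(Cr³⁺/Cr) = E°(cathode) − E°cell = +1.20 − (+1.93) = −0.73 V.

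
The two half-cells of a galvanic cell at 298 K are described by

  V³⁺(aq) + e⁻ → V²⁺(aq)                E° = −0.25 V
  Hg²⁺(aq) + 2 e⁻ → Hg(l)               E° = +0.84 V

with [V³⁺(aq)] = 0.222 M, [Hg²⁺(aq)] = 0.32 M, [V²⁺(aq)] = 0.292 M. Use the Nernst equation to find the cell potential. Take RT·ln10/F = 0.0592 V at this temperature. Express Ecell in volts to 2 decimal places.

Since E°(Hg²⁺/Hg) > E°(V³⁺/V²⁺), Hg²⁺/Hg serves as the cathode.
E°cell = E°cat − E°an = +0.84 − (−0.25) = +1.09 V; n = 2.
For the overall reaction Hg²⁺(aq) + 2 V²⁺(aq) → Hg(l) + 2 V³⁺(aq), Q = [V³⁺(aq)]^2 / ([Hg²⁺(aq)]·[V²⁺(aq)]^2) = 1.81, giving log Q = 0.257.
Applying E = E° − (RT ln10/nF)·log Q gives +1.09 − (0.0592/2)(0.257) = +1.08 V.

+1.08 V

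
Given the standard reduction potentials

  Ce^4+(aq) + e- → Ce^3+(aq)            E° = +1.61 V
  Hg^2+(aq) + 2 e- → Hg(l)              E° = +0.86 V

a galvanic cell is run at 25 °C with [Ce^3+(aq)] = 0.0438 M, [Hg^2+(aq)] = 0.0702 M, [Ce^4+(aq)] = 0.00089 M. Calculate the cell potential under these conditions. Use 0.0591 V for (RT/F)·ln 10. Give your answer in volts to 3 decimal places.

+0.684 V

The Ce⁴⁺/Ce³⁺ couple has the more positive E°, so it is the cathode; Hg²⁺/Hg is the anode.
The standard potential is +1.61 − (+0.86) = +0.75 V and the balanced reaction transfers n = 2 electrons.
Balancing gives 2 Ce^4+(aq) + Hg(l) → 2 Ce^3+(aq) + Hg^2+(aq); hence Q = ([Ce^3+(aq)]^2·[Hg^2+(aq)]) / [Ce^4+(aq)]^2 = 170 (log Q = 2.231).
Applying E = E° − (RT ln10/nF)·log Q gives +0.75 − (0.0591/2)(2.231) = +0.684 V.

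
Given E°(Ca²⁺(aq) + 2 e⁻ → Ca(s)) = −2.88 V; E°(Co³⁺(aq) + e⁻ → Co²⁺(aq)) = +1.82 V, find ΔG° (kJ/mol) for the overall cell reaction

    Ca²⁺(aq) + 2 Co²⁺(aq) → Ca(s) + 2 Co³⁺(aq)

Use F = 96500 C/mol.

In the reaction as written Ca²⁺(aq) is reduced, so the Ca²⁺/Ca couple is the cathode and Co³⁺/Co²⁺ is the anode.
E°cell = −2.88 − (+1.82) = −4.70 V; balancing electrons gives n = 2.
ΔG° = −nFE°cell = −(2)(96500)(−4.70) J/mol = +907 kJ/mol.

+907 kJ/mol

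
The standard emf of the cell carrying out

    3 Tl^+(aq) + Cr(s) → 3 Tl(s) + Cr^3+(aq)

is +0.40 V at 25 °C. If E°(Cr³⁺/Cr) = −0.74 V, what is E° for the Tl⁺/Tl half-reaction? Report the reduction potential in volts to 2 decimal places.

In the reaction as written the Tl⁺/Tl couple is reduced (cathode) and Cr³⁺/Cr is oxidized (anode), so E°cell = E°(Tl⁺/Tl) − E°(Cr³⁺/Cr).
E°(Tl⁺/Tl) = E°cell + E°(anode) = +0.40 + (−0.74) = −0.34 V.

−0.34 V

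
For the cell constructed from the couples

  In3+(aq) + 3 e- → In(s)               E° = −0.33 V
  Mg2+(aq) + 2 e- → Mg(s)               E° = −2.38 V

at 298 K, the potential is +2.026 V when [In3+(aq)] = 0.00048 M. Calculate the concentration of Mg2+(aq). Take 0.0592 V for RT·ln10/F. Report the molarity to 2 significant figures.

With In³⁺/In at the cathode and Mg²⁺/Mg at the anode, E°cell = −0.33 − (−2.38) = +2.05 V (n = 6).
Since E = E° − (0.0592/n)·log Q, log Q = n(E° − E)/0.0592 = 2.432.
For 2 In3+(aq) + 3 Mg(s) → 2 In(s) + 3 Mg2+(aq), the reaction quotient is Q = [Mg2+(aq)]^3 / [In3+(aq)]^2.
Isolating [Mg2+(aq)] in Q = 10^{2.432} yields log [Mg2+(aq)] = −1.402, i.e. 0.040 M.

0.040 M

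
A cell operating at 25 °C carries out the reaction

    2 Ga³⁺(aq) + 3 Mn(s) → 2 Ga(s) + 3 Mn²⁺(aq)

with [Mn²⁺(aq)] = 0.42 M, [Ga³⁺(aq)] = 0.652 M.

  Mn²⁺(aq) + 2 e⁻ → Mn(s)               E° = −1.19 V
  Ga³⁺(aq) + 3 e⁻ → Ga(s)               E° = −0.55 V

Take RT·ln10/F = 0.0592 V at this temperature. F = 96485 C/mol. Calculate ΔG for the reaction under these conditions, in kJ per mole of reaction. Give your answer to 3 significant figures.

E°cell = −0.55 − (−1.19) = +0.64 V; the balanced reaction transfers n = 6 electrons.
The reaction quotient is [Mn²⁺(aq)]^3 / [Ga³⁺(aq)]^2 = 0.174; by Nernst, E = +0.64 − (0.0592/6)(−0.759) = +0.6475 V.
ΔG = −nFE = −(6)(96485)(+0.6475) J/mol = −375 kJ/mol.

−375 kJ/mol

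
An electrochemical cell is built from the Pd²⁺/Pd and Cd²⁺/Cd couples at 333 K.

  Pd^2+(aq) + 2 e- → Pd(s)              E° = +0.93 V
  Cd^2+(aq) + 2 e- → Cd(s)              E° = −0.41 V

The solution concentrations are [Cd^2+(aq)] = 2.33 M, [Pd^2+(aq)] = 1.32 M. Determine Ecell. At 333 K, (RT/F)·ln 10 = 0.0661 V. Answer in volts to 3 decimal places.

+1.332 V

The Pd²⁺/Pd couple has the more positive E°, so it is the cathode; Cd²⁺/Cd is the anode.
The standard potential is +0.93 − (−0.41) = +1.34 V and the balanced reaction transfers n = 2 electrons.
Balancing gives Pd^2+(aq) + Cd(s) → Pd(s) + Cd^2+(aq); hence Q = [Cd^2+(aq)] / [Pd^2+(aq)] = 1.77 (log Q = 0.247).
E = E° − (0.0661/n)·log Q = +1.34 − (0.0661/2)(0.247) = +1.332 V.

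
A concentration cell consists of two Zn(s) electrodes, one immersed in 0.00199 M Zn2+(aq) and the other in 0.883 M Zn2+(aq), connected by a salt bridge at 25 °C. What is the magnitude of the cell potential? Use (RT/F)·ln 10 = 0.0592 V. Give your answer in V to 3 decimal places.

0.078 V

For a concentration cell E°cell = 0, since both electrodes use the same couple.
The compartment with the higher Zn2+(aq) concentration (0.883 M) acts as the cathode; ions are reduced there and produced at the dilute (0.00199 M) anode.
With n = 2, Ecell = −(0.0592/2)·log([dilute]/[conc]) = −(0.0592/2)·log(0.00199/0.883) = +0.078 V.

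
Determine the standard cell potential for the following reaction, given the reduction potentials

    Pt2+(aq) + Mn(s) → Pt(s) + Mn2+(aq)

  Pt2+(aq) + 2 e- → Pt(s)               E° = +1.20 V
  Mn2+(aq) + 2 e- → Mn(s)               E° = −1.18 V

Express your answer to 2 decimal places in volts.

In the reaction as written, Pt2+(aq) is reduced (cathode) and Mn2+(aq) is produced by oxidation at the anode.
E°cell = E°(cathode) − E°(anode) = +1.20 − (−1.18) = +2.38 V.

+2.38 V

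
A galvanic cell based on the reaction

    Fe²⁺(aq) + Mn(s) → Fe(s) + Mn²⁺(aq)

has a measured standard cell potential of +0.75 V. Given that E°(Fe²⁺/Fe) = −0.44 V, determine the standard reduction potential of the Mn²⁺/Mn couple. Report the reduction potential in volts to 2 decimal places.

In the reaction as written the Fe²⁺/Fe couple is reduced (cathode) and Mn²⁺/Mn is oxidized (anode), so E°cell = E°(Fe²⁺/Fe) − E°(Mn²⁺/Mn).
E°(Mn²⁺/Mn) = E°(cathode) − E°cell = −0.44 − (+0.75) = −1.19 V.

−1.19 V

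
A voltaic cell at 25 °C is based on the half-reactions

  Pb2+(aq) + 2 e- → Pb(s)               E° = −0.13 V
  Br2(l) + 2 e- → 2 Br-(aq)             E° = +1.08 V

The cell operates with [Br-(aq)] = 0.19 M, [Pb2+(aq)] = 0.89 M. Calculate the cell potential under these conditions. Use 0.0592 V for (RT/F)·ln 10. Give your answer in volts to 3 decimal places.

+1.254 V

Br₂/Br⁻ is reduced (cathode, E° = +1.08 V) and Pb²⁺/Pb is oxidized (anode).
The standard potential is +1.08 − (−0.13) = +1.21 V and the balanced reaction transfers n = 2 electrons.
The balanced reaction is Br2(l) + Pb(s) → 2 Br-(aq) + Pb2+(aq), so Q = [Br-(aq)]^2·[Pb2+(aq)] = 0.0321 and log Q = −1.493.
E = E° − (0.0592/n)·log Q = +1.21 − (0.0592/2)(−1.493) = +1.254 V.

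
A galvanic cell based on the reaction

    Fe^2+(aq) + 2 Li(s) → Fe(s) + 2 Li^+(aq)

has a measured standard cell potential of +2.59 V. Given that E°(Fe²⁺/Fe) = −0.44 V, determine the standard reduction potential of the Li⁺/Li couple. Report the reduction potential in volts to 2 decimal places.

−3.03 V

In the reaction as written the Fe²⁺/Fe couple is reduced (cathode) and Li⁺/Li is oxidized (anode), so E°cell = E°(Fe²⁺/Fe) − E°(Li⁺/Li).
E°(Li⁺/Li) = E°(cathode) − E°cell = −0.44 − (+2.59) = −3.03 V.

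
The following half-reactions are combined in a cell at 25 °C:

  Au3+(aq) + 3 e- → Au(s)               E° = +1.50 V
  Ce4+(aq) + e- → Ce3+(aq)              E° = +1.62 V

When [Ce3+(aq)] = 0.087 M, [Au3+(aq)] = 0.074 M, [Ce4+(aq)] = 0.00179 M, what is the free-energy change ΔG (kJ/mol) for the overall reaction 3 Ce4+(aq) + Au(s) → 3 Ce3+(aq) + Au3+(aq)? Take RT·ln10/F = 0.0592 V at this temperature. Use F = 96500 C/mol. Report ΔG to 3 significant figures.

E°cell = +1.62 − (+1.50) = +0.12 V; the balanced reaction transfers n = 3 electrons.
Q = ([Ce3+(aq)]^3·[Au3+(aq)]) / [Ce4+(aq)]^3 = 8.5×10^3, so log Q = 3.929 and E = +0.12 − (0.0592/3)(3.929) = +0.0425 V.
Finally ΔG = −nFE = −(3)(96500 C/mol)(+0.0425 V) = −12.3 kJ/mol.

−12.3 kJ/mol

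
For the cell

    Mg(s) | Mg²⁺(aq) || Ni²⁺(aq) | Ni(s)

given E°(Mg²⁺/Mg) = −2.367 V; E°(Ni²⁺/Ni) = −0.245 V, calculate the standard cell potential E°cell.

+2.122 V

By convention the left-hand electrode in cell notation is the anode (oxidation) and the right-hand electrode is the cathode (reduction).
E°cell = E°(right) − E°(left) = −0.245 − (−2.367) = +2.122 V.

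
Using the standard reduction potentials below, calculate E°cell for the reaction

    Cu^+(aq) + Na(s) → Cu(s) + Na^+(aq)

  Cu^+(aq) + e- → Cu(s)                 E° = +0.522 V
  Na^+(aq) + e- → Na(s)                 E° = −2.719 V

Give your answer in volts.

Cu^+(aq) gains electrons, so the Cu⁺/Cu couple is the cathode; the Na⁺/Na couple is the anode.
E°cell = E°(cathode) − E°(anode) = +0.522 − (−2.719) = +3.241 V.

+3.241 V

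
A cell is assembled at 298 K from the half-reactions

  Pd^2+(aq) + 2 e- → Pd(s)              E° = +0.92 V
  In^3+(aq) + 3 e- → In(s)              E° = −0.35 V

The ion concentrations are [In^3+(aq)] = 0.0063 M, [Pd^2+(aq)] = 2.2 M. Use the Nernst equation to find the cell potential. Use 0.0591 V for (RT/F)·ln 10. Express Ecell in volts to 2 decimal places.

+1.32 V

The Pd²⁺/Pd couple has the more positive E°, so it is the cathode; In³⁺/In is the anode.
E°cell = +0.92 − (−0.35) = +1.27 V, with n = 6 electrons transferred.
For the overall reaction 3 Pd^2+(aq) + 2 In(s) → 3 Pd(s) + 2 In^3+(aq), Q = [In^3+(aq)]^2 / [Pd^2+(aq)]^3 = 3.73×10^−6, giving log Q = −5.429.
E = E° − (0.0591/n)·log Q = +1.27 − (0.0591/6)(−5.429) = +1.32 V.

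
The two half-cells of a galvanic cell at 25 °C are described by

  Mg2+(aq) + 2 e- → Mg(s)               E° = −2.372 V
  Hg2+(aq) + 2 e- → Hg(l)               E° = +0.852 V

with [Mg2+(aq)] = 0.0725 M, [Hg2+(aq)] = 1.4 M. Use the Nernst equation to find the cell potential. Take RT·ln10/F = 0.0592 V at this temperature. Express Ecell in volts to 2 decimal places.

The Hg²⁺/Hg couple has the more positive E°, so it is the cathode; Mg²⁺/Mg is the anode.
The standard potential is +0.852 − (−2.372) = +3.224 V and the balanced reaction transfers n = 2 electrons.
The balanced reaction is Hg2+(aq) + Mg(s) → Hg(l) + Mg2+(aq), so Q = [Mg2+(aq)] / [Hg2+(aq)] = 0.0518 and log Q = −1.286.
E = E° − (0.0592/n)·log Q = +3.224 − (0.0592/2)(−1.286) = +3.26 V.

+3.26 V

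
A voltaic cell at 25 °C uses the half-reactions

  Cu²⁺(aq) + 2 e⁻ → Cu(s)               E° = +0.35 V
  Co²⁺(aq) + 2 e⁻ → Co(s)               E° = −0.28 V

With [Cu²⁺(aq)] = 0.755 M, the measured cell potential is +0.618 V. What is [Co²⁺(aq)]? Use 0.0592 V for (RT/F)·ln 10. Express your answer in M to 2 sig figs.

1.9 M

The Cu²⁺/Cu couple has the larger reduction potential, so it is the cathode: E°cell = +0.35 − (−0.28) = +0.63 V and n = 2.
Rearranging E = E° − (0.0592/n)·log Q gives log Q = 2(+0.63 − (+0.618))/0.0592 = 0.405.
For Cu²⁺(aq) + Co(s) → Cu(s) + Co²⁺(aq), the reaction quotient is Q = [Co²⁺(aq)] / [Cu²⁺(aq)].
Substituting the known concentrations and solving, log [Co²⁺(aq)] = 0.283 and [Co²⁺(aq)] = 1.9 M.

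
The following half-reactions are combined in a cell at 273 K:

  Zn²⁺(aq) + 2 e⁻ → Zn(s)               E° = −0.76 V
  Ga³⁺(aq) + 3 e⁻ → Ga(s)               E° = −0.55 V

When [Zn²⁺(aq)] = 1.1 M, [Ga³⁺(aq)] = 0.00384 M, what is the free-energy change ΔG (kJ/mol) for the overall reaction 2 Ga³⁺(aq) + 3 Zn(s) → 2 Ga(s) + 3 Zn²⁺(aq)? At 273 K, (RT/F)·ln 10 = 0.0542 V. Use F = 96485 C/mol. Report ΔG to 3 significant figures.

−95.6 kJ/mol

E°cell = −0.55 − (−0.76) = +0.21 V; the balanced reaction transfers n = 6 electrons.
Q = [Zn²⁺(aq)]^3 / [Ga³⁺(aq)]^2 = 9.03×10^4, so log Q = 4.956 and E = +0.21 − (0.0542/6)(4.956) = +0.1652 V.
ΔG = −nFE = −(6)(96485)(+0.1652) J/mol = −95.6 kJ/mol.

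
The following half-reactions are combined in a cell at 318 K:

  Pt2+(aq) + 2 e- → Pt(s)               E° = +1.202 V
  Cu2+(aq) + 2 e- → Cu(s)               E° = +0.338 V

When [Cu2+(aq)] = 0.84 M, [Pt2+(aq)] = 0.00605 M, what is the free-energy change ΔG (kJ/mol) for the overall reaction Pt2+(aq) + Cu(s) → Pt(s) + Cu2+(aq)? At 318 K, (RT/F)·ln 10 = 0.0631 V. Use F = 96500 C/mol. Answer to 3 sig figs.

The standard cell potential is +1.202 − (+0.338) = +0.864 V, with n = 2 electrons in the balanced equation.
The reaction quotient is [Cu2+(aq)] / [Pt2+(aq)] = 139; by Nernst, E = +0.864 − (0.0631/2)(2.143) = +0.7964 V.
ΔG = −nFE = −(2)(96500)(+0.7964) J/mol = −154 kJ/mol.

−154 kJ/mol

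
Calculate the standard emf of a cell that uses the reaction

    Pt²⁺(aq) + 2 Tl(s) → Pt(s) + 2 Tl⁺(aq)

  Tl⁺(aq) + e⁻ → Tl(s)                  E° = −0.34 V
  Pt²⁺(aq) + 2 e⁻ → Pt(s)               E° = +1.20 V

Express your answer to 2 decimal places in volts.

In the reaction as written, Pt²⁺(aq) is reduced (cathode) and Tl⁺(aq) is produced by oxidation at the anode.
E°cell = E°(cathode) − E°(anode) = +1.20 − (−0.34) = +1.54 V.

+1.54 V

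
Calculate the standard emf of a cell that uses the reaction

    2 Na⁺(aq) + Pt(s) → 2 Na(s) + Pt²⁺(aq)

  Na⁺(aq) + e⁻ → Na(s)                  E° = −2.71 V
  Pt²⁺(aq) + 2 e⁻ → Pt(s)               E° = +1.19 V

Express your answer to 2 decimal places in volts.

−3.90 V

In the reaction as written, Na⁺(aq) is reduced (cathode) and Pt²⁺(aq) is produced by oxidation at the anode.
E°cell = E°(cathode) − E°(anode) = −2.71 − (+1.19) = −3.90 V.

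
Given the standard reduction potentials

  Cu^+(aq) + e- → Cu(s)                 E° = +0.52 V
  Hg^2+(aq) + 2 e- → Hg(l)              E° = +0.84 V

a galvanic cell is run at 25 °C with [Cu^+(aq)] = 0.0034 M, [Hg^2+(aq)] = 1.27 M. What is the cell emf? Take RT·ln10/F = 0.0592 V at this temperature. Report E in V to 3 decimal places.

+0.469 V

Hg²⁺/Hg is reduced (cathode, E° = +0.84 V) and Cu⁺/Cu is oxidized (anode).
E°cell = E°cat − E°an = +0.84 − (+0.52) = +0.32 V; n = 2.
The balanced reaction is Hg^2+(aq) + 2 Cu(s) → Hg(l) + 2 Cu^+(aq), so Q = [Cu^+(aq)]^2 / [Hg^2+(aq)] = 9.1×10^−6 and log Q = −5.041.
By the Nernst equation, E = +0.32 − (0.0592/2)·(−5.041) = +0.469 V.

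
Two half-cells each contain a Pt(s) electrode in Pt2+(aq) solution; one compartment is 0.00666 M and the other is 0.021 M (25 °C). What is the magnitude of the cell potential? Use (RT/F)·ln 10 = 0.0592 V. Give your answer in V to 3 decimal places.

0.015 V

For a concentration cell E°cell = 0, since both electrodes use the same couple.
The compartment with the higher Pt2+(aq) concentration (0.021 M) acts as the cathode; ions are reduced there and produced at the dilute (0.00666 M) anode.
With n = 2, Ecell = −(0.0592/2)·log([dilute]/[conc]) = −(0.0592/2)·log(0.00666/0.021) = +0.015 V.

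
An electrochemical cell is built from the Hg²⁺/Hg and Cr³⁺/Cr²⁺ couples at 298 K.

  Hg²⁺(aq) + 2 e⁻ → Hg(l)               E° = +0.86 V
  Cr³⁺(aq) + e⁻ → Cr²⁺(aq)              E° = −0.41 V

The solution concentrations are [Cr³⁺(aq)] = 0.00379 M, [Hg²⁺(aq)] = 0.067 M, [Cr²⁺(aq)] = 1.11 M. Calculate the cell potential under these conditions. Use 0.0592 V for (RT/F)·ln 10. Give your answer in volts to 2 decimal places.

Hg²⁺/Hg is reduced (cathode, E° = +0.86 V) and Cr³⁺/Cr²⁺ is oxidized (anode).
E°cell = +0.86 − (−0.41) = +1.27 V, with n = 2 electrons transferred.
For the overall reaction Hg²⁺(aq) + 2 Cr²⁺(aq) → Hg(l) + 2 Cr³⁺(aq), Q = [Cr³⁺(aq)]^2 / ([Hg²⁺(aq)]·[Cr²⁺(aq)]^2) = 0.000174, giving log Q = −3.759.
Applying E = E° − (RT ln10/nF)·log Q gives +1.27 − (0.0592/2)(−3.759) = +1.38 V.

+1.38 V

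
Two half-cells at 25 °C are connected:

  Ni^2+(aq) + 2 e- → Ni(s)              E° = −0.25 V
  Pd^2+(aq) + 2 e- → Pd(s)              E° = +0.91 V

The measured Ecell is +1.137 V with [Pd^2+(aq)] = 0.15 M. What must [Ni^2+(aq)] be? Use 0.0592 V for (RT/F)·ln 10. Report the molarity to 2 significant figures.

0.90 M

The Pd²⁺/Pd couple has the larger reduction potential, so it is the cathode: E°cell = +0.91 − (−0.25) = +1.16 V and n = 2.
Since E = E° − (0.0592/n)·log Q, log Q = n(E° − E)/0.0592 = 0.777.
For Pd^2+(aq) + Ni(s) → Pd(s) + Ni^2+(aq), the reaction quotient is Q = [Ni^2+(aq)] / [Pd^2+(aq)].
Solving for the unknown gives log [Ni^2+(aq)] = −0.047, so [Ni^2+(aq)] ≈ 0.90 M.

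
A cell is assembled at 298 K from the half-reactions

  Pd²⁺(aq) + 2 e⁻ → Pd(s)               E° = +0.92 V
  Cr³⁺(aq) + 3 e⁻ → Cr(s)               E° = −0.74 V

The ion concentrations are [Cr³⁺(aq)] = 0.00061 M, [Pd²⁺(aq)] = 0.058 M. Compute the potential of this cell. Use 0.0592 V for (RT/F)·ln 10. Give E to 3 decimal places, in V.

+1.687 V

Pd²⁺/Pd is reduced (cathode, E° = +0.92 V) and Cr³⁺/Cr is oxidized (anode).
E°cell = +0.92 − (−0.74) = +1.66 V, with n = 6 electrons transferred.
For the overall reaction 3 Pd²⁺(aq) + 2 Cr(s) → 3 Pd(s) + 2 Cr³⁺(aq), Q = [Cr³⁺(aq)]^2 / [Pd²⁺(aq)]^3 = 0.00191, giving log Q = −2.720.
E = E° − (0.0592/n)·log Q = +1.66 − (0.0592/6)(−2.720) = +1.687 V.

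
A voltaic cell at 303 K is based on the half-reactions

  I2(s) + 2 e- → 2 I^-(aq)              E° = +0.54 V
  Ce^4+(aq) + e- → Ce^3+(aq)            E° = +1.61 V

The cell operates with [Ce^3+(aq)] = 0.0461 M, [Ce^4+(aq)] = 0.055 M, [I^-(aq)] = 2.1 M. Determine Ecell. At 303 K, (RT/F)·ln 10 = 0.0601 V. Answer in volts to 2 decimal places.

+1.09 V

The Ce⁴⁺/Ce³⁺ couple has the more positive E°, so it is the cathode; I₂/I⁻ is the anode.
The standard potential is +1.61 − (+0.54) = +1.07 V and the balanced reaction transfers n = 2 electrons.
The balanced reaction is 2 Ce^4+(aq) + 2 I^-(aq) → 2 Ce^3+(aq) + I2(s), so Q = [Ce^3+(aq)]^2 / ([Ce^4+(aq)]^2·[I^-(aq)]^2) = 0.159 and log Q = −0.798.
E = E° − (0.0601/n)·log Q = +1.07 − (0.0601/2)(−0.798) = +1.09 V.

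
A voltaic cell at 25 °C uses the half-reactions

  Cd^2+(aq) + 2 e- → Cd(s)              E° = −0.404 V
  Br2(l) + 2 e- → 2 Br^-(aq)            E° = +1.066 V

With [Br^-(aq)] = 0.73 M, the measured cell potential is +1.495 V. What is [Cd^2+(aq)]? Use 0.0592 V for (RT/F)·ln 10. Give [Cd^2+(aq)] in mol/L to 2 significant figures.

Br₂/Br⁻ is the cathode (higher E°); E°cell = +1.066 − (−0.404) = +1.470 V with n = 2.
From the Nernst equation, log Q = n(E° − E)/0.0592 = 2·(+1.470 − (+1.495))/0.0592 = −0.845.
For Br2(l) + Cd(s) → 2 Br^-(aq) + Cd^2+(aq), the reaction quotient is Q = [Br^-(aq)]^2·[Cd^2+(aq)].
Solving for the unknown gives log [Cd^2+(aq)] = −0.572, so [Cd^2+(aq)] ≈ 0.27 M.

0.27 M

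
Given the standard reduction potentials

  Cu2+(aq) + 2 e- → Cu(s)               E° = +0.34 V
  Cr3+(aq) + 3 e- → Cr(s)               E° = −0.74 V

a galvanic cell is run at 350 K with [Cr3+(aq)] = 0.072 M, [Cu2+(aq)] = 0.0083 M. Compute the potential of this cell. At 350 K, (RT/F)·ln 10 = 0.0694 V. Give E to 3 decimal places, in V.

+1.034 V

The Cu²⁺/Cu couple has the more positive E°, so it is the cathode; Cr³⁺/Cr is the anode.
The standard potential is +0.34 − (−0.74) = +1.08 V and the balanced reaction transfers n = 6 electrons.
The balanced reaction is 3 Cu2+(aq) + 2 Cr(s) → 3 Cu(s) + 2 Cr3+(aq), so Q = [Cr3+(aq)]^2 / [Cu2+(aq)]^3 = 9.07×10^3 and log Q = 3.957.
E = E° − (0.0694/n)·log Q = +1.08 − (0.0694/6)(3.957) = +1.034 V.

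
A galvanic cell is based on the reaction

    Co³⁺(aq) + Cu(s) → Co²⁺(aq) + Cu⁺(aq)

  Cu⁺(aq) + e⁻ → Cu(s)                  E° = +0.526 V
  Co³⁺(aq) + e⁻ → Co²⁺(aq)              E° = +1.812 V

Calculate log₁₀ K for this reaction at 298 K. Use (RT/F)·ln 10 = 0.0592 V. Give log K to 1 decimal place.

The Co³⁺/Co²⁺ couple is reduced (cathode); E°cell = +1.812 − (+0.526) = +1.286 V with n = 1.
At equilibrium E = 0, so log K = nE°cell / 0.0592 = (1)(+1.286) / 0.0592 = 21.7.

log K = 21.7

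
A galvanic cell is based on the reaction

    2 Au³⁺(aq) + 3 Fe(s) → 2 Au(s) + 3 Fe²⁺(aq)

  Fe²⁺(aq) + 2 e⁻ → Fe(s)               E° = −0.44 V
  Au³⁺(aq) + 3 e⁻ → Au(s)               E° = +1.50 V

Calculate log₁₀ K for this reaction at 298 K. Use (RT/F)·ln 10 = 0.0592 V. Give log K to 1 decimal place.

log K = 196.6

The Au³⁺/Au couple is reduced (cathode); E°cell = +1.50 − (−0.44) = +1.94 V with n = 6.
At equilibrium E = 0, so log K = nE°cell / 0.0592 = (6)(+1.94) / 0.0592 = 196.6.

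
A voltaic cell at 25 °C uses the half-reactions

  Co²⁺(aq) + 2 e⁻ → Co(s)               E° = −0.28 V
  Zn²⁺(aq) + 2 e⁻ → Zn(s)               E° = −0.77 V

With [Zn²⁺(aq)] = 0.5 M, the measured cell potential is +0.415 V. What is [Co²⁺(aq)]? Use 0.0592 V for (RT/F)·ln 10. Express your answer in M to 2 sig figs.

The Co²⁺/Co couple has the larger reduction potential, so it is the cathode: E°cell = −0.28 − (−0.77) = +0.49 V and n = 2.
Since E = E° − (0.0592/n)·log Q, log Q = n(E° − E)/0.0592 = 2.534.
Balancing electrons gives Co²⁺(aq) + Zn(s) → Co(s) + Zn²⁺(aq); thus Q = [Zn²⁺(aq)] / [Co²⁺(aq)].
Substituting the known concentrations and solving, log [Co²⁺(aq)] = −2.835 and [Co²⁺(aq)] = 0.0015 M.

0.0015 M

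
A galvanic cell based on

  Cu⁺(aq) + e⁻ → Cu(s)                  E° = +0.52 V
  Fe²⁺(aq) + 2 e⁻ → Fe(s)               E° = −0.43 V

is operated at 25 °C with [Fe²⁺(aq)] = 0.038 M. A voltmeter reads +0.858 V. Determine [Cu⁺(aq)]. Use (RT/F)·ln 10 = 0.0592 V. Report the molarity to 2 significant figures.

The Cu⁺/Cu couple has the larger reduction potential, so it is the cathode: E°cell = +0.52 − (−0.43) = +0.95 V and n = 2.
From the Nernst equation, log Q = n(E° − E)/0.0592 = 2·(+0.95 − (+0.858))/0.0592 = 3.108.
For 2 Cu⁺(aq) + Fe(s) → 2 Cu(s) + Fe²⁺(aq), the reaction quotient is Q = [Fe²⁺(aq)] / [Cu⁺(aq)]^2.
Solving for the unknown gives log [Cu⁺(aq)] = −2.264, so [Cu⁺(aq)] ≈ 0.0054 M.

0.0054 M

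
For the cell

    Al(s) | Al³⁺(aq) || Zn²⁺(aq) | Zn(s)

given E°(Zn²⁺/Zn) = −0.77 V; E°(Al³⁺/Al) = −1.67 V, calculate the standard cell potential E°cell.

By convention the left-hand electrode in cell notation is the anode (oxidation) and the right-hand electrode is the cathode (reduction).
E°cell = E°(right) − E°(left) = −0.77 − (−1.67) = +0.90 V.

+0.90 V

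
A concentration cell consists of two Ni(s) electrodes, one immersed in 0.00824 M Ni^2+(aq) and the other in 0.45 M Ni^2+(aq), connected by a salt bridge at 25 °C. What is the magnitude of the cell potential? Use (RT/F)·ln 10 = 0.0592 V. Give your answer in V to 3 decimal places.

0.051 V

For a concentration cell E°cell = 0, since both electrodes use the same couple.
The compartment with the higher Ni^2+(aq) concentration (0.45 M) acts as the cathode; ions are reduced there and produced at the dilute (0.00824 M) anode.
With n = 2, Ecell = −(0.0592/2)·log([dilute]/[conc]) = −(0.0592/2)·log(0.00824/0.45) = +0.051 V.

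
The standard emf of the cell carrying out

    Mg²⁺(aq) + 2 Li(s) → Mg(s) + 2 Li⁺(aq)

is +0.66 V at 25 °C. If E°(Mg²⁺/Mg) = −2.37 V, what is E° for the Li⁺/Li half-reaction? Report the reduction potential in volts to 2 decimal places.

In the reaction as written the Mg²⁺/Mg couple is reduced (cathode) and Li⁺/Li is oxidized (anode), so E°cell = E°(Mg²⁺/Mg) − E°(Li⁺/Li).
E°(Li⁺/Li) = E°(cathode) − E°cell = −2.37 − (+0.66) = −3.03 V.

−3.03 V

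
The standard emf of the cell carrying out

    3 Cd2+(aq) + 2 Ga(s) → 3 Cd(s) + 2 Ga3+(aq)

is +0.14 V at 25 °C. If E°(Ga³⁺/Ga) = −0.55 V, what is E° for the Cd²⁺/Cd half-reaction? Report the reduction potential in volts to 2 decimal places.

In the reaction as written the Cd²⁺/Cd couple is reduced (cathode) and Ga³⁺/Ga is oxidized (anode), so E°cell = E°(Cd²⁺/Cd) − E°(Ga³⁺/Ga).
E°(Cd²⁺/Cd) = E°cell + E°(anode) = +0.14 + (−0.55) = −0.41 V.

−0.41 V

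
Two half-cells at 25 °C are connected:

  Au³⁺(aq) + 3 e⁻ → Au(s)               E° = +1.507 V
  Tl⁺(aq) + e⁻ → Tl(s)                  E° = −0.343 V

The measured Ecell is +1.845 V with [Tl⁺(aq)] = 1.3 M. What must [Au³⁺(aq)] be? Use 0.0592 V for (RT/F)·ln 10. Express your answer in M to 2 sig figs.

1.2 M

With Au³⁺/Au at the cathode and Tl⁺/Tl at the anode, E°cell = +1.507 − (−0.343) = +1.850 V (n = 3).
From the Nernst equation, log Q = n(E° − E)/0.0592 = 3·(+1.850 − (+1.845))/0.0592 = 0.253.
Balancing electrons gives Au³⁺(aq) + 3 Tl(s) → Au(s) + 3 Tl⁺(aq); thus Q = [Tl⁺(aq)]^3 / [Au³⁺(aq)].
Substituting the known concentrations and solving, log [Au³⁺(aq)] = 0.089 and [Au³⁺(aq)] = 1.2 M.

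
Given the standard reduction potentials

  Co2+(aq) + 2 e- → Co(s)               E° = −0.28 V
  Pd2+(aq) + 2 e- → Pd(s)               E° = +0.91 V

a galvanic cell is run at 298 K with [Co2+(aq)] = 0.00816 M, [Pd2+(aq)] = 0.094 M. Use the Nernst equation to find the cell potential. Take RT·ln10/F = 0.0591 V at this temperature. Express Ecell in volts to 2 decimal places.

Pd²⁺/Pd is reduced (cathode, E° = +0.91 V) and Co²⁺/Co is oxidized (anode).
E°cell = +0.91 − (−0.28) = +1.19 V, with n = 2 electrons transferred.
The balanced reaction is Pd2+(aq) + Co(s) → Pd(s) + Co2+(aq), so Q = [Co2+(aq)] / [Pd2+(aq)] = 0.0868 and log Q = −1.061.
By the Nernst equation, E = +1.19 − (0.0591/2)·(−1.061) = +1.22 V.

+1.22 V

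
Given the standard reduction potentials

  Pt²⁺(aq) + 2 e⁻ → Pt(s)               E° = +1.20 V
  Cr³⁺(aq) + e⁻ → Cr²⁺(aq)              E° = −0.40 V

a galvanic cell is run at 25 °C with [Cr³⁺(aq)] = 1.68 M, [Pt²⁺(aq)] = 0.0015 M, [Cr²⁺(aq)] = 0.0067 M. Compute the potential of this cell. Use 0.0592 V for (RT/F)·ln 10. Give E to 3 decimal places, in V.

+1.374 V

Since E°(Pt²⁺/Pt) > E°(Cr³⁺/Cr²⁺), Pt²⁺/Pt serves as the cathode.
E°cell = +1.20 − (−0.40) = +1.60 V, with n = 2 electrons transferred.
Balancing gives Pt²⁺(aq) + 2 Cr²⁺(aq) → Pt(s) + 2 Cr³⁺(aq); hence Q = [Cr³⁺(aq)]^2 / ([Pt²⁺(aq)]·[Cr²⁺(aq)]^2) = 4.19×10^7 (log Q = 7.622).
Applying E = E° − (RT ln10/nF)·log Q gives +1.60 − (0.0592/2)(7.622) = +1.374 V.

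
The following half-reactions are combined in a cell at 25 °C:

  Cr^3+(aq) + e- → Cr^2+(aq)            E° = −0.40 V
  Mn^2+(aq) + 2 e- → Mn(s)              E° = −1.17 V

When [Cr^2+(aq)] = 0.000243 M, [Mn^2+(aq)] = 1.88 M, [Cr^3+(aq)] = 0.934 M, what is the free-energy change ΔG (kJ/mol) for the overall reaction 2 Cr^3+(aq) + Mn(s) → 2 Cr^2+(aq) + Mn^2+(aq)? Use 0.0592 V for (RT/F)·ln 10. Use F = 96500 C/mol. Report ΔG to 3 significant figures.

The standard cell potential is −0.40 − (−1.17) = +0.77 V, with n = 2 electrons in the balanced equation.
The reaction quotient is ([Cr^2+(aq)]^2·[Mn^2+(aq)]) / [Cr^3+(aq)]^2 = 1.27×10^−7; by Nernst, E = +0.77 − (0.0592/2)(−6.895) = +0.9741 V.
Then ΔG = −nFE = −2 × 96500 × +0.9741 J/mol = −188 kJ/mol.

−188 kJ/mol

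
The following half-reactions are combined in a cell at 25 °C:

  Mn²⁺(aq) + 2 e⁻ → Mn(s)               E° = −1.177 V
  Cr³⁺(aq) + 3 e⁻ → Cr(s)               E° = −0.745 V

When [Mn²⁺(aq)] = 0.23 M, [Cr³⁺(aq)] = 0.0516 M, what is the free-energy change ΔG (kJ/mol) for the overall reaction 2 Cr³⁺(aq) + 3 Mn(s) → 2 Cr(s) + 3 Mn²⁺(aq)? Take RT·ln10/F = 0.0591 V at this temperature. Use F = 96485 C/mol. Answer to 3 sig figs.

E°cell = −0.745 − (−1.177) = +0.432 V; the balanced reaction transfers n = 6 electrons.
Q = [Mn²⁺(aq)]^3 / [Cr³⁺(aq)]^2 = 4.57, so log Q = 0.660 and E = +0.432 − (0.0591/6)(0.660) = +0.4255 V.
ΔG = −nFE = −(6)(96485)(+0.4255) J/mol = −246 kJ/mol.

−246 kJ/mol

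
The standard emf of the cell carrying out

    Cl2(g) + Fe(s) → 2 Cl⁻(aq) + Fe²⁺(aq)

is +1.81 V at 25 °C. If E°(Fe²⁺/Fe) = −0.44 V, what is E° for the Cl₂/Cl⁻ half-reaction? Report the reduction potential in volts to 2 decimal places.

In the reaction as written the Cl₂/Cl⁻ couple is reduced (cathode) and Fe²⁺/Fe is oxidized (anode), so E°cell = E°(Cl₂/Cl⁻) − E°(Fe²⁺/Fe).
E°(Cl₂/Cl⁻) = E°cell + E°(anode) = +1.81 + (−0.44) = +1.37 V.

+1.37 V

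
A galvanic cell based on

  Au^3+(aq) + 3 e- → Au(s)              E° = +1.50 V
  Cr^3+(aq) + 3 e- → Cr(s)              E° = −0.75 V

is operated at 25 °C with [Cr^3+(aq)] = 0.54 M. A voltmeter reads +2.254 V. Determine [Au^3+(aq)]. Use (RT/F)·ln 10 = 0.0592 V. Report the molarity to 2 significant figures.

0.86 M

Au³⁺/Au is the cathode (higher E°); E°cell = +1.50 − (−0.75) = +2.25 V with n = 3.
From the Nernst equation, log Q = n(E° − E)/0.0592 = 3·(+2.25 − (+2.254))/0.0592 = −0.203.
The balanced reaction is Au^3+(aq) + Cr(s) → Au(s) + Cr^3+(aq), so Q = [Cr^3+(aq)] / [Au^3+(aq)].
Substituting the known concentrations and solving, log [Au^3+(aq)] = −0.065 and [Au^3+(aq)] = 0.86 M.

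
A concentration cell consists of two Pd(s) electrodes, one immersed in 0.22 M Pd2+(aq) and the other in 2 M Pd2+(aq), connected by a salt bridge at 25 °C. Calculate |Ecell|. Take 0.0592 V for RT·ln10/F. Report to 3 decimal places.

For a concentration cell E°cell = 0, since both electrodes use the same couple.
The compartment with the higher Pd2+(aq) concentration (2 M) acts as the cathode; ions are reduced there and produced at the dilute (0.22 M) anode.
With n = 2, Ecell = −(0.0592/2)·log([dilute]/[conc]) = −(0.0592/2)·log(0.22/2) = +0.028 V.

0.028 V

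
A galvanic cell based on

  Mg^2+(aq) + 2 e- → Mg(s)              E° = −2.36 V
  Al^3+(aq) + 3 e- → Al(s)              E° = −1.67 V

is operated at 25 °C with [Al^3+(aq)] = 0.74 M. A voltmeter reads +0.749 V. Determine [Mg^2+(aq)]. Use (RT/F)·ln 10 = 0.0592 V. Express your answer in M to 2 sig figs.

0.0083 M

Al³⁺/Al is the cathode (higher E°); E°cell = −1.67 − (−2.36) = +0.69 V with n = 6.
Rearranging E = E° − (0.0592/n)·log Q gives log Q = 6(+0.69 − (+0.749))/0.0592 = −5.980.
The balanced reaction is 2 Al^3+(aq) + 3 Mg(s) → 2 Al(s) + 3 Mg^2+(aq), so Q = [Mg^2+(aq)]^3 / [Al^3+(aq)]^2.
Substituting the known concentrations and solving, log [Mg^2+(aq)] = −2.081 and [Mg^2+(aq)] = 0.0083 M.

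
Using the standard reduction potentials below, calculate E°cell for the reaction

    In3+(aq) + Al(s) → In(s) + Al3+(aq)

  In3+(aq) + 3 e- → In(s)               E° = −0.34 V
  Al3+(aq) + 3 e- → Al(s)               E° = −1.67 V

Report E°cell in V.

+1.33 V

In3+(aq) gains electrons, so the In³⁺/In couple is the cathode; the Al³⁺/Al couple is the anode.
E°cell = E°(cathode) − E°(anode) = −0.34 − (−1.67) = +1.33 V.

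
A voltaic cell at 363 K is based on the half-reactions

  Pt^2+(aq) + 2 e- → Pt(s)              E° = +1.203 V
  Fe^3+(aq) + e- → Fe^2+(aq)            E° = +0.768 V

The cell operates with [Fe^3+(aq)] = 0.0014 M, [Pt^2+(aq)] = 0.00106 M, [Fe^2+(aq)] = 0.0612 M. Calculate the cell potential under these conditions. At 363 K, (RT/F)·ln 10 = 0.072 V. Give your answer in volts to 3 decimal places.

The Pt²⁺/Pt couple has the more positive E°, so it is the cathode; Fe³⁺/Fe²⁺ is the anode.
The standard potential is +1.203 − (+0.768) = +0.435 V and the balanced reaction transfers n = 2 electrons.
Balancing gives Pt^2+(aq) + 2 Fe^2+(aq) → Pt(s) + 2 Fe^3+(aq); hence Q = [Fe^3+(aq)]^2 / ([Pt^2+(aq)]·[Fe^2+(aq)]^2) = 0.494 (log Q = −0.307).
By the Nernst equation, E = +0.435 − (0.072/2)·(−0.307) = +0.446 V.

+0.446 V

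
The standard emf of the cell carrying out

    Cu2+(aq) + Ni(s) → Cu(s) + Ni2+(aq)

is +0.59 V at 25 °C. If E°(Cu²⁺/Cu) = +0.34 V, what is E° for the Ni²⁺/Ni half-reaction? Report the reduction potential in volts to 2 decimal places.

In the reaction as written the Cu²⁺/Cu couple is reduced (cathode) and Ni²⁺/Ni is oxidized (anode), so E°cell = E°(Cu²⁺/Cu) − E°(Ni²⁺/Ni).
E°(Ni²⁺/Ni) = E°(cathode) − E°cell = +0.34 − (+0.59) = −0.25 V.

−0.25 V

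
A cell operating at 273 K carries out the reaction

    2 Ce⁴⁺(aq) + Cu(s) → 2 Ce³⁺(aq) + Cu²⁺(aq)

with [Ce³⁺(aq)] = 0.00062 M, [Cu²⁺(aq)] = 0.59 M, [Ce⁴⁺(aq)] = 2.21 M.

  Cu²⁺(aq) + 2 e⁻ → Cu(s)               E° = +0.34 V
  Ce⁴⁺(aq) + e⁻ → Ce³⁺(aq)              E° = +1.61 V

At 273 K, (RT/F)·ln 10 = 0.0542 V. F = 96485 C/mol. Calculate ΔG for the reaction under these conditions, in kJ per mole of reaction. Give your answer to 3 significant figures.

−283 kJ/mol

The standard cell potential is +1.61 − (+0.34) = +1.27 V, with n = 2 electrons in the balanced equation.
Here Q = ([Ce³⁺(aq)]^2·[Cu²⁺(aq)]) / [Ce⁴⁺(aq)]^2 = 4.64×10^−8 (log Q = −7.333), giving E = +1.27 − (0.0542/2)·(−7.333) = +1.4687 V.
Finally ΔG = −nFE = −(2)(96485 C/mol)(+1.4687 V) = −283 kJ/mol.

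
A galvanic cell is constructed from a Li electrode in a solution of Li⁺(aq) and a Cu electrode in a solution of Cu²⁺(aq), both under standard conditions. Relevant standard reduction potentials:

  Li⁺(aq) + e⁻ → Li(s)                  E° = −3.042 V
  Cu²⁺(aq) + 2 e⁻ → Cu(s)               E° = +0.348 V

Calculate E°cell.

+3.390 V

Of the two couples in this cell, the one with the more positive reduction potential is reduced at the cathode: here that is Cu²⁺/Cu (+0.348 V); Li⁺/Li (−3.042 V) is the anode.
E°cell = E°(cathode) − E°(anode) = +0.348 − (−3.042) = +3.390 V.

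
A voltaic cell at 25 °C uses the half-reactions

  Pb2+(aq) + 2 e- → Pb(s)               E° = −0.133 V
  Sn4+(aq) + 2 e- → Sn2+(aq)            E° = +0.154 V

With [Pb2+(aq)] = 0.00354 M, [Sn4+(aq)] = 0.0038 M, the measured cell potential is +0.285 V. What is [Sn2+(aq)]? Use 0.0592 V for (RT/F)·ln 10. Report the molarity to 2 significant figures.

1.3 M

With Sn⁴⁺/Sn²⁺ at the cathode and Pb²⁺/Pb at the anode, E°cell = +0.154 − (−0.133) = +0.287 V (n = 2).
From the Nernst equation, log Q = n(E° − E)/0.0592 = 2·(+0.287 − (+0.285))/0.0592 = 0.068.
The balanced reaction is Sn4+(aq) + Pb(s) → Sn2+(aq) + Pb2+(aq), so Q = ([Sn2+(aq)]·[Pb2+(aq)]) / [Sn4+(aq)].
Solving for the unknown gives log [Sn2+(aq)] = 0.099, so [Sn2+(aq)] ≈ 1.3 M.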